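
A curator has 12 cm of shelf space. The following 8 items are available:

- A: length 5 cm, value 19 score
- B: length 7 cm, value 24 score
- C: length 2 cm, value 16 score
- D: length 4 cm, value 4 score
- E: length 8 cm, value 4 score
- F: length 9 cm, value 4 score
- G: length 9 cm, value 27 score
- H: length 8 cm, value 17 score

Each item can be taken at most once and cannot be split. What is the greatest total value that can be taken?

43 score

Check high-value combinations within 12 cm:
- C+G: length 2+9=11, value 16+27=43
- A+B: length 5+7=12, value 19+24=43
- B+C: length 7+2=9, value 24+16=40
Best: 43 score.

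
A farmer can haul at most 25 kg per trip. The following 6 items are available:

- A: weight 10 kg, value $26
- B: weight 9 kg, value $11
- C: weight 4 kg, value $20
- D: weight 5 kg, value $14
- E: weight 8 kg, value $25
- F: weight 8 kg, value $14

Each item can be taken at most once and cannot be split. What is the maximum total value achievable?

$73

Check high-value combinations within 25 kg:
- C+D+E+F: weight 4+5+8+8=25, value 20+14+25+14=73
- A+C+E: weight 10+4+8=22, value 26+20+25=71
- A+D+E: weight 10+5+8=23, value 26+14+25=65
Best: $73.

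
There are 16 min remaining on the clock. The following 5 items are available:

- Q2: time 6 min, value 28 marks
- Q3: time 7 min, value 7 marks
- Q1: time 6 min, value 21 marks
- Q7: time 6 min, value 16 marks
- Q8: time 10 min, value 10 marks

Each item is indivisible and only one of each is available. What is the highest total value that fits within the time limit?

49 marks

This is a 0/1 knapsack; check combinations near the capacity.
- Q2+Q1: time 6+6=12, value 28+21=49
- Q2+Q7: time 6+6=12, value 28+16=44
- Q2+Q8: time 6+10=16, value 28+10=38
Best: 49 marks.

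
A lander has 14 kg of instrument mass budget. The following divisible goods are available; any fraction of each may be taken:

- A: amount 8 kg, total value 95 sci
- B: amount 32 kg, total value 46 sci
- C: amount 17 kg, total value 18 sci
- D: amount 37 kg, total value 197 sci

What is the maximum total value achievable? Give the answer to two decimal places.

Take in order of value per unit:
- A (95/8 per unit): all 8 → value 95, running total 95.00
- D (197/37 per unit): 6 of 37 → value 6×197/37 = 31.9459, running total 126.95
Total 126.95.

126.95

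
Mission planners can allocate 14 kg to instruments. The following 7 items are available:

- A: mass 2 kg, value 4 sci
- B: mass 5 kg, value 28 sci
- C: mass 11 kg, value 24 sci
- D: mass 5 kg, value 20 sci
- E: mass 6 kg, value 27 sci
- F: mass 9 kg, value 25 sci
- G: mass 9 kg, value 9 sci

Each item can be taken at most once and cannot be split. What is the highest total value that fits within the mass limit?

Check high-value combinations within 14 kg:
- A+B+E: mass 2+5+6=13, value 4+28+27=59
- B+E: mass 5+6=11, value 28+27=55
- B+F: mass 5+9=14, value 28+25=53
- A+B+D: mass 2+5+5=12, value 4+28+20=52
- A+D+E: mass 2+5+6=13, value 4+20+27=51
Best: 59 sci.

59 sci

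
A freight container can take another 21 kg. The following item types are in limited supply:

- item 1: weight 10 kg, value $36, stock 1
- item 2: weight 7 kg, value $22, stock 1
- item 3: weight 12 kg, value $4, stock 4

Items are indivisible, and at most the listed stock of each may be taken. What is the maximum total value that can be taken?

Best selections within weight 21 and stock limits:
- 1×item 1 + 1×item 2: weight 17, value 58
- 1×item 1: weight 10, value 36
- 1×item 2 + 1×item 3: weight 19, value 26
Best: $58.

$58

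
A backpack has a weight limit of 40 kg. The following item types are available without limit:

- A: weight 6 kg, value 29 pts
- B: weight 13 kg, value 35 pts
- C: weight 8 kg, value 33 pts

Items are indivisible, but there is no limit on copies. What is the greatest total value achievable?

182 pts

Best value-per-unit is A at 29/6; filling with it alone gives 6×29 = 174.
Optimal mix: 4×A + 2×C → weight 40, value 182.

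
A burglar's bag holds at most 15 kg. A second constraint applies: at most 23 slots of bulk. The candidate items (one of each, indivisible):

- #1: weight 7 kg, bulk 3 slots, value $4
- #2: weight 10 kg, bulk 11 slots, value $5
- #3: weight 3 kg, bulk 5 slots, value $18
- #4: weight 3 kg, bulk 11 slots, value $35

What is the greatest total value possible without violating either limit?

Feasible sets respecting both limits:
- #1+#3+#4: weight 13, bulk 19, value 57
- #3+#4: weight 6, bulk 16, value 53
- #2+#4: weight 13, bulk 22, value 40
Best: $57.

$57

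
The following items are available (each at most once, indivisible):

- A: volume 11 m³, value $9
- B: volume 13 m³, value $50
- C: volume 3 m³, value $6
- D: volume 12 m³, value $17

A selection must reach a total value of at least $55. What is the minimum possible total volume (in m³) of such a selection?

16

Subsets with value ≥ 55, sorted by total volume:
- B+C: volume 16, value 56
- A+B: volume 24, value 59
Minimum volume: 16 m³.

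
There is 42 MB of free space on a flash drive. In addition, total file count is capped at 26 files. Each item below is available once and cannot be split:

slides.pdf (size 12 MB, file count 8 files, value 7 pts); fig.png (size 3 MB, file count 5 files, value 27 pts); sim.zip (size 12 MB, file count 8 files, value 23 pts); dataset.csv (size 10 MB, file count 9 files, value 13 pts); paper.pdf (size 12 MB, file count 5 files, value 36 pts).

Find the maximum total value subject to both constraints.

Feasible sets respecting both limits:
- slides.pdf+fig.png+sim.zip+paper.pdf: size 39, file count 26, value 93
- fig.png+sim.zip+paper.pdf: size 27, file count 18, value 86
- fig.png+dataset.csv+paper.pdf: size 25, file count 19, value 76
Best: 93 pts.

93 pts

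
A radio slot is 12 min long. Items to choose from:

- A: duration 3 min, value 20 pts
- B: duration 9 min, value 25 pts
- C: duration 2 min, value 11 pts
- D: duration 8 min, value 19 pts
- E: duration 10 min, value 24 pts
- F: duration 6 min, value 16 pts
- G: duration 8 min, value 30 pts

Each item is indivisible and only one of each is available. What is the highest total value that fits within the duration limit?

Check high-value combinations within 12 min:
- A+G: duration 3+8=11, value 20+30=50
- A+C+F: duration 3+2+6=11, value 20+11+16=47
- A+B: duration 3+9=12, value 20+25=45
- C+G: duration 2+8=10, value 11+30=41
Best: 50 pts.

50 pts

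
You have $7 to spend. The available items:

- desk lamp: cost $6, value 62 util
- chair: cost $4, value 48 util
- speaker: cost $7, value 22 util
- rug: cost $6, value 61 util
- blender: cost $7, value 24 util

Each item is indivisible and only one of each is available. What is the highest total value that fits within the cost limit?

Check high-value combinations within $7:
- desk lamp: cost 6, value 62
- rug: cost 6, value 61
- chair: cost 4, value 48
- blender: cost 7, value 24
- speaker: cost 7, value 22
Best: 62 util.

62 util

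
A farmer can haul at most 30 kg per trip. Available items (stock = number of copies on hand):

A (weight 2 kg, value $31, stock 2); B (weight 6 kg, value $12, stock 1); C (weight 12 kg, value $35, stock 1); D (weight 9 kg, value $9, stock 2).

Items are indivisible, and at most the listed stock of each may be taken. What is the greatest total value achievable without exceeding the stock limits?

Top feasible selections:
- 2×A + 1×B + 1×C: weight 22, value 109
- 2×A + 1×C + 1×D: weight 25, value 106
Best: $109.

$109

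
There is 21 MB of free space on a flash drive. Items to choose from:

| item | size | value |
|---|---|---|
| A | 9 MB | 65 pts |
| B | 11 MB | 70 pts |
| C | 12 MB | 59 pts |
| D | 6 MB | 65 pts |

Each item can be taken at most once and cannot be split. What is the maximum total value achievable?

Check high-value combinations within 21 MB:
- B+D: size 11+6=17, value 70+65=135
- A+B: size 9+11=20, value 65+70=135
- A+D: size 9+6=15, value 65+65=130
- C+D: size 12+6=18, value 59+65=124
Best: 135 pts.

135 pts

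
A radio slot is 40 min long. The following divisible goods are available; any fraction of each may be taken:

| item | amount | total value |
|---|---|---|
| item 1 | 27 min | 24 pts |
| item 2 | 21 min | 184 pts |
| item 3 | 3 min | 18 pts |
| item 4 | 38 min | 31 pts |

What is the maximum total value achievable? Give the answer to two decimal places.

216.22

Take in order of value per unit:
- item 2 (184/21 per unit): all 21 → value 184, running total 184.00
- item 3 (18/3 per unit): all 3 → value 18, running total 202.00
- item 1 (24/27 per unit): 16 of 27 → value 16×24/27 = 14.2222, running total 216.22
Total 216.22.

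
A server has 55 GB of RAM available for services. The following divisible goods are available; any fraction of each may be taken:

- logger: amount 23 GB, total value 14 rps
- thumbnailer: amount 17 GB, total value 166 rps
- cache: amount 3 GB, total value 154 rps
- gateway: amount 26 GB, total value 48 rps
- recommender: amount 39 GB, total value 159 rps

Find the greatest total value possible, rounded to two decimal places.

462.69

Take in order of value per unit:
- cache (154/3 per unit): all 3 → value 154, running total 154.00
- thumbnailer (166/17 per unit): all 17 → value 166, running total 320.00
- recommender (159/39 per unit): 35 of 39 → value 35×159/39 = 142.6923, running total 462.69
Total 462.69.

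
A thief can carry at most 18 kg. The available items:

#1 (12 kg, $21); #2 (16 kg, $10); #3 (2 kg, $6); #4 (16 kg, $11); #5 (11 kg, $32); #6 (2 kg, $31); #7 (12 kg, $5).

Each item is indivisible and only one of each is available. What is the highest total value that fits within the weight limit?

$69

Check high-value combinations within 18 kg:
- #3+#5+#6: weight 2+11+2=15, value 6+32+31=69
- #5+#6: weight 11+2=13, value 32+31=63
- #1+#3+#6: weight 12+2+2=16, value 21+6+31=58
- #1+#6: weight 12+2=14, value 21+31=52
- #3+#6+#7: weight 2+2+12=16, value 6+31+5=42
Best: $69.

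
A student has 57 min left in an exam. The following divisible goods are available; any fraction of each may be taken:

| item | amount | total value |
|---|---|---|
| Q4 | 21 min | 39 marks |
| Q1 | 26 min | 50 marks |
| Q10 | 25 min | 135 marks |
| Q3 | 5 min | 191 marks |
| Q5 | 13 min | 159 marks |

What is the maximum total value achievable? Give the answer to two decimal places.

Take in order of value per unit:
- Q3 (191/5 per unit): all 5 → value 191, running total 191.00
- Q5 (159/13 per unit): all 13 → value 159, running total 350.00
- Q10 (135/25 per unit): all 25 → value 135, running total 485.00
- Q1 (50/26 per unit): 14 of 26 → value 14×50/26 = 26.9231, running total 511.92
Total 511.92.

511.92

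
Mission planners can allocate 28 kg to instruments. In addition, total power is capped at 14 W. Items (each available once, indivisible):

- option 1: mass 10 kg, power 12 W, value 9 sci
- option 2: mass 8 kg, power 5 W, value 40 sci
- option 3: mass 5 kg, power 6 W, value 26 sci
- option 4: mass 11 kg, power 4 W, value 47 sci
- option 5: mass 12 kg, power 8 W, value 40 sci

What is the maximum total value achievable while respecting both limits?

Feasible sets respecting both limits:
- option 2+option 4: mass 19, power 9, value 87
- option 4+option 5: mass 23, power 12, value 87
- option 2+option 5: mass 20, power 13, value 80
Best: 87 sci.

87 sci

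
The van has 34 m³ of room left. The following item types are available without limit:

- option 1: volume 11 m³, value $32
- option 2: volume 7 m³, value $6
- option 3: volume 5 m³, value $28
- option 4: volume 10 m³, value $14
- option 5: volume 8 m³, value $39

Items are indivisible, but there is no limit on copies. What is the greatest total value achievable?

$179

Best value-per-unit is option 3 at 28/5; filling with it alone gives 6×28 = 168.
Optimal mix: 5×option 3 + 1×option 5 → volume 33, value 179.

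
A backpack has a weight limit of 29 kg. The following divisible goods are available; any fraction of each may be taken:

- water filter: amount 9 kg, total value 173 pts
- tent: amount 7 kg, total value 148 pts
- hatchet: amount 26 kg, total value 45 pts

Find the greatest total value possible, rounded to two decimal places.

343.50

Take in order of value per unit:
- tent (148/7 per unit): all 7 → value 148, running total 148.00
- water filter (173/9 per unit): all 9 → value 173, running total 321.00
- hatchet (45/26 per unit): 13 of 26 → value 13×45/26 = 22.5000, running total 343.50
Total 343.50.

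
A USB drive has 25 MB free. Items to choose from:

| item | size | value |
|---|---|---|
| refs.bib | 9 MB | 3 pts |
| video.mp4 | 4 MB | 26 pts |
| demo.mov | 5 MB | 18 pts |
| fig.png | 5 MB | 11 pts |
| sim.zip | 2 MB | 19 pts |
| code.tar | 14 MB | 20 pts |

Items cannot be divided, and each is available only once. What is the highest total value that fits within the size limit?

Check high-value combinations within 25 MB:
- video.mp4+demo.mov+sim.zip+code.tar: size 4+5+2+14=25, value 26+18+19+20=83
- refs.bib+video.mp4+demo.mov+fig.png+sim.zip: size 9+4+5+5+2=25, value 3+26+18+11+19=77
- video.mp4+fig.png+sim.zip+code.tar: size 4+5+2+14=25, value 26+11+19+20=76
- video.mp4+demo.mov+fig.png+sim.zip: size 4+5+5+2=16, value 26+18+11+19=74
Best: 83 pts.

83 pts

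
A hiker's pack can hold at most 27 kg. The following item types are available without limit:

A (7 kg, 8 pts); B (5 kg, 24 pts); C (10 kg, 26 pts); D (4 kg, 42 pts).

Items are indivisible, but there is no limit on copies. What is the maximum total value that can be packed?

252 pts

Best value-per-unit is D at 42/4, and filling with it alone uses weight 6×4=24. No mix of the others beats 6×42 = 252.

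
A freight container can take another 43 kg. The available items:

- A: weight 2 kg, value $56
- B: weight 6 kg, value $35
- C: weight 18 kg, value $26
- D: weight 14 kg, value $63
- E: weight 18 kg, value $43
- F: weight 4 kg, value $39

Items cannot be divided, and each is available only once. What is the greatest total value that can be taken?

Check high-value combinations within 43 kg:
- A+D+E+F: weight 2+14+18+4=38, value 56+63+43+39=201
- A+B+D+E: weight 2+6+14+18=40, value 56+35+63+43=197
- A+B+D+F: weight 2+6+14+4=26, value 56+35+63+39=193
- A+C+D+F: weight 2+18+14+4=38, value 56+26+63+39=184
Best: $201.

$201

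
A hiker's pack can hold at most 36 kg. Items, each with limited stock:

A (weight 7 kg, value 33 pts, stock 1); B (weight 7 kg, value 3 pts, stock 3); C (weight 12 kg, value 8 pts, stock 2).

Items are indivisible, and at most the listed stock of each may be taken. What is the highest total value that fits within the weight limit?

49 pts

Top feasible selections:
- 1×A + 2×C: weight 31, value 49
- 1×A + 2×B + 1×C: weight 33, value 47
Best: 49 pts.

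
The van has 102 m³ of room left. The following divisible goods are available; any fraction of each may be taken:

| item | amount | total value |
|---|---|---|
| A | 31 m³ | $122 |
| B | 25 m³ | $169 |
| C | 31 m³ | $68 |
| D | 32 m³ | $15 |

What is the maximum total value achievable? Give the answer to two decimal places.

Take in order of value per unit:
- B (169/25 per unit): all 25 → value 169, running total 169.00
- A (122/31 per unit): all 31 → value 122, running total 291.00
- C (68/31 per unit): all 31 → value 68, running total 359.00
- D (15/32 per unit): 15 of 32 → value 15×15/32 = 7.0313, running total 366.03
Total 366.03.

366.03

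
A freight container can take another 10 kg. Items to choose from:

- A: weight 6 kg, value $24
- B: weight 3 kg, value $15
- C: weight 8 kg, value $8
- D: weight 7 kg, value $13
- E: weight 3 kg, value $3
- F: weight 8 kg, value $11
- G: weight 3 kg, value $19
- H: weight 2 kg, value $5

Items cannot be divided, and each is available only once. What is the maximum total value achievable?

$43

Check high-value combinations within 10 kg:
- A+G: weight 6+3=9, value 24+19=43
- B+G+H: weight 3+3+2=8, value 15+19+5=39
- A+B: weight 6+3=9, value 24+15=39
- B+E+G: weight 3+3+3=9, value 15+3+19=37
- B+G: weight 3+3=6, value 15+19=34
Best: $43.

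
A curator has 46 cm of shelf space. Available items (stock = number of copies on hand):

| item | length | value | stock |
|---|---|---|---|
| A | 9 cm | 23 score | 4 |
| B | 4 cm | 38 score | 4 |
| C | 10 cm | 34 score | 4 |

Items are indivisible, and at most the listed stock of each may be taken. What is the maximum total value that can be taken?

Top feasible selections:
- 4×B + 3×C: length 46, value 254
- 1×A + 4×B + 2×C: length 45, value 243
- 2×A + 4×B + 1×C: length 44, value 232
- 3×A + 4×B: length 43, value 221
Best: 254 score.

254 score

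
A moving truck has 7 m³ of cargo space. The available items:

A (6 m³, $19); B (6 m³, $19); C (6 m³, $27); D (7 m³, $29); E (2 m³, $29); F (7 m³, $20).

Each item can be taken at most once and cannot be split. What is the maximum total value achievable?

Check high-value combinations within 7 m³:
- E: volume 2, value 29
- D: volume 7, value 29
- C: volume 6, value 27
- F: volume 7, value 20
Best: $29.

$29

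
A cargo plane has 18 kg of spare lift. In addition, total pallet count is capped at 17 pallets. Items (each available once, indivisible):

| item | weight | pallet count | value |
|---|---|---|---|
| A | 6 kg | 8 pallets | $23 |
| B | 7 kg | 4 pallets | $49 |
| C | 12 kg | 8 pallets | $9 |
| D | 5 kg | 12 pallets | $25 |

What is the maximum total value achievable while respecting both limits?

$74

Feasible sets respecting both limits:
- B+D: weight 12, pallet count 16, value 74
- A+B: weight 13, pallet count 12, value 72
- B: weight 7, pallet count 4, value 49
Best: $74.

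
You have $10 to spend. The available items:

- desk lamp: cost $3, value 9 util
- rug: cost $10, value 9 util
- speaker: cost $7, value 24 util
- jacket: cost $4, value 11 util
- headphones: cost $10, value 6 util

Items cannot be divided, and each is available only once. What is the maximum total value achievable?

Check high-value combinations within $10:
- desk lamp+speaker: cost 3+7=10, value 9+24=33
- speaker: cost 7, value 24
- desk lamp+jacket: cost 3+4=7, value 9+11=20
- jacket: cost 4, value 11
Best: 33 util.

33 util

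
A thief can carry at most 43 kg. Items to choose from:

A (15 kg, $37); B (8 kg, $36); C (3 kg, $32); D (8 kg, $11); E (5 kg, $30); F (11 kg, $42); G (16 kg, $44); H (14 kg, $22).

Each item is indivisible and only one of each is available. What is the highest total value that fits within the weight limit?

Check high-value combinations within 43 kg:
- B+C+E+F+G: weight 8+3+5+11+16=43, value 36+32+30+42+44=184
- A+B+C+E+F: weight 15+8+3+5+11=42, value 37+36+32+30+42=177
- B+C+E+F+H: weight 8+3+5+11+14=41, value 36+32+30+42+22=162
- C+D+E+F+G: weight 3+8+5+11+16=43, value 32+11+30+42+44=159
- B+C+F+G: weight 8+3+11+16=38, value 36+32+42+44=154
Best: $184.

$184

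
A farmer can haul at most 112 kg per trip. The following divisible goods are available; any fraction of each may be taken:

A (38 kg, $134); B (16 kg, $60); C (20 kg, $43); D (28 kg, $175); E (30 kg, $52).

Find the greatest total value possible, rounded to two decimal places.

Take in order of value per unit:
- D (175/28 per unit): all 28 → value 175, running total 175.00
- B (60/16 per unit): all 16 → value 60, running total 235.00
- A (134/38 per unit): all 38 → value 134, running total 369.00
- C (43/20 per unit): all 20 → value 43, running total 412.00
- E (52/30 per unit): 10 of 30 → value 10×52/30 = 17.3333, running total 429.33
Total 429.33.

429.33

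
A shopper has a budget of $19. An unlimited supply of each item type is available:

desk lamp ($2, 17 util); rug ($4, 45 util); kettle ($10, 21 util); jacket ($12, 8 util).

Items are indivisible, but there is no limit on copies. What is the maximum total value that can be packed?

Best value-per-unit is rug at 45/4; filling with it alone gives 4×45 = 180.
Optimal mix: 1×desk lamp + 4×rug → cost 18, value 197.

197 util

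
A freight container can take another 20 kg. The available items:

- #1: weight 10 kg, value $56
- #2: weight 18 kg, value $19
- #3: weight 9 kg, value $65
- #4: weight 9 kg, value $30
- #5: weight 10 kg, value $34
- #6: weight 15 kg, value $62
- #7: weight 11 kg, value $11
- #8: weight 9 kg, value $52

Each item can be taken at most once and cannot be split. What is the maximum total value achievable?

$121

Check high-value combinations within 20 kg:
- #1+#3: weight 10+9=19, value 56+65=121
- #3+#8: weight 9+9=18, value 65+52=117
- #1+#8: weight 10+9=19, value 56+52=108
- #3+#5: weight 9+10=19, value 65+34=99
Best: $121.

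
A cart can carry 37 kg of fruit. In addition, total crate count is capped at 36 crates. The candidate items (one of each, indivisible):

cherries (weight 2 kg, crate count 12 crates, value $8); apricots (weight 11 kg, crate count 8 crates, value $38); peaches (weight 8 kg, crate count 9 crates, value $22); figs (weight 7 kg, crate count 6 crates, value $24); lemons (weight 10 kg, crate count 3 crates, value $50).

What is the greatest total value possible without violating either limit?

Feasible sets respecting both limits:
- apricots+peaches+figs+lemons: weight 36, crate count 26, value 134
- cherries+apricots+figs+lemons: weight 30, crate count 29, value 120
- cherries+apricots+peaches+lemons: weight 31, crate count 32, value 118
Best: $134.

$134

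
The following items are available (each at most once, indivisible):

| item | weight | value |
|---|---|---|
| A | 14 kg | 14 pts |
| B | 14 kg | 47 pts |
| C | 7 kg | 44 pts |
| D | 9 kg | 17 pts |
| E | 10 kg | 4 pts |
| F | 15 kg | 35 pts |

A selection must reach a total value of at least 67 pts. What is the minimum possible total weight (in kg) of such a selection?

Subsets with value ≥ 67, sorted by total weight:
- B+C: weight 21, value 91
- C+F: weight 22, value 79
- B+F: weight 29, value 82
- B+C+D: weight 30, value 108
Minimum weight: 21 kg.

21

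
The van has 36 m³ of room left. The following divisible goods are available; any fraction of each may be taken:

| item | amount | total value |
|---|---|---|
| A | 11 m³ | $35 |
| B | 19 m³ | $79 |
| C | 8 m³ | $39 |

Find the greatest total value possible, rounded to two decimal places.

Take in order of value per unit:
- C (39/8 per unit): all 8 → value 39, running total 39.00
- B (79/19 per unit): all 19 → value 79, running total 118.00
- A (35/11 per unit): 9 of 11 → value 9×35/11 = 28.6364, running total 146.64
Total 146.64.

146.64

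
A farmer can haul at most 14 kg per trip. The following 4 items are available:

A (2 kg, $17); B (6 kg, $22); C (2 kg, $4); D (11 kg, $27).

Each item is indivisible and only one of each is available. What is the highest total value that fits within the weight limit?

$44

This is a 0/1 knapsack; check combinations near the capacity.
- A+D: weight 2+11=13, value 17+27=44
- A+B+C: weight 2+6+2=10, value 17+22+4=43
- A+B: weight 2+6=8, value 17+22=39
Best: $44.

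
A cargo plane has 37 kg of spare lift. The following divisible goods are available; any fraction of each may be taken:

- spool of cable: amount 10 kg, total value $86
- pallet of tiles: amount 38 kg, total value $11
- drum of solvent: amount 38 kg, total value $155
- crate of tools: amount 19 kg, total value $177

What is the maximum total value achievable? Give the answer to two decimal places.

295.63

Take in order of value per unit:
- crate of tools (177/19 per unit): all 19 → value 177, running total 177.00
- spool of cable (86/10 per unit): all 10 → value 86, running total 263.00
- drum of solvent (155/38 per unit): 8 of 38 → value 8×155/38 = 32.6316, running total 295.63
Total 295.63.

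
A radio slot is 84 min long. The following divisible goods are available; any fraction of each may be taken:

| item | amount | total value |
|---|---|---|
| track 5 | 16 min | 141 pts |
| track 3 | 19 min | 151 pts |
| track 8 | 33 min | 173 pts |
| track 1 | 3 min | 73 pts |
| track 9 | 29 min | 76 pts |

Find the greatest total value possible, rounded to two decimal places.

572.07

Take in order of value per unit:
- track 1 (73/3 per unit): all 3 → value 73, running total 73.00
- track 5 (141/16 per unit): all 16 → value 141, running total 214.00
- track 3 (151/19 per unit): all 19 → value 151, running total 365.00
- track 8 (173/33 per unit): all 33 → value 173, running total 538.00
- track 9 (76/29 per unit): 13 of 29 → value 13×76/29 = 34.0690, running total 572.07
Total 572.07.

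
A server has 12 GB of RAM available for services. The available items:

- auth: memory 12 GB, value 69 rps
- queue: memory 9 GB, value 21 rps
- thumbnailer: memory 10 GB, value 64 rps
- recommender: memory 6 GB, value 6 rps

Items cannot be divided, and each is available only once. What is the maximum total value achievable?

Check high-value combinations within 12 GB:
- auth: memory 12, value 69
- thumbnailer: memory 10, value 64
- queue: memory 9, value 21
Best: 69 rps.

69 rps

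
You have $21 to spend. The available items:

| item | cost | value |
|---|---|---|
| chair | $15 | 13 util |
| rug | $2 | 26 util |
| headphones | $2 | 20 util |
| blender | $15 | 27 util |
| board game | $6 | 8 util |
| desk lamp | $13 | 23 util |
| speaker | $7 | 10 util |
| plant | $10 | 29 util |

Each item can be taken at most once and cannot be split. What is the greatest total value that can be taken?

85 util

Check high-value combinations within $21:
- rug+headphones+speaker+plant: cost 2+2+7+10=21, value 26+20+10+29=85
- rug+headphones+board game+plant: cost 2+2+6+10=20, value 26+20+8+29=83
- rug+headphones+plant: cost 2+2+10=14, value 26+20+29=75
Best: 85 util.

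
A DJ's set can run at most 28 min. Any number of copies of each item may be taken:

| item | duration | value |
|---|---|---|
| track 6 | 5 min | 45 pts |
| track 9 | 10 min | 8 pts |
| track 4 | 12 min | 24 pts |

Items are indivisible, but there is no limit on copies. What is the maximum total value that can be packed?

Best value-per-unit is track 6 at 45/5, and filling with it alone uses duration 5×5=25. No mix of the others beats 5×45 = 225.

225 pts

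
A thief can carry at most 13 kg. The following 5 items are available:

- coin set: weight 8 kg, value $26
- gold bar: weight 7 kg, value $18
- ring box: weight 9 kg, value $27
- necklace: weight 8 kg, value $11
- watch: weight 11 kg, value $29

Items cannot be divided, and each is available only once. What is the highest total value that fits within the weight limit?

This is a 0/1 knapsack; check combinations near the capacity.
- watch: weight 11, value 29
- ring box: weight 9, value 27
- coin set: weight 8, value 26
- gold bar: weight 7, value 18
Best: $29.

$29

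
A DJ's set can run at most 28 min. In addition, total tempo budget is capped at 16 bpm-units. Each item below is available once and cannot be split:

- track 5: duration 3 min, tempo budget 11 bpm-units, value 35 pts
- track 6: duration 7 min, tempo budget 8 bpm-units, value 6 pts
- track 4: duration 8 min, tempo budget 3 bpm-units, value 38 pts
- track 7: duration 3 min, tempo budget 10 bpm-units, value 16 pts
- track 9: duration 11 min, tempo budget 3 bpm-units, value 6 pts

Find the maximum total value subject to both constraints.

Feasible sets respecting both limits:
- track 5+track 4: duration 11, tempo budget 14, value 73
- track 4+track 7+track 9: duration 22, tempo budget 16, value 60
- track 4+track 7: duration 11, tempo budget 13, value 54
Best: 73 pts.

73 pts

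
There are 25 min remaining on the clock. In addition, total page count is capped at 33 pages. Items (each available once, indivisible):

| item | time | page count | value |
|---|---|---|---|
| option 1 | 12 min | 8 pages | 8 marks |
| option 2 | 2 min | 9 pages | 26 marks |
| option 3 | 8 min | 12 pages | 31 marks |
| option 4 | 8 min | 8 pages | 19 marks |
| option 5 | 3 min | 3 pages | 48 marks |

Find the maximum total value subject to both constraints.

124 marks

Feasible sets respecting both limits:
- option 2+option 3+option 4+option 5: time 21, page count 32, value 124
- option 1+option 2+option 3+option 5: time 25, page count 32, value 113
- option 2+option 3+option 5: time 13, page count 24, value 105
- option 1+option 2+option 4+option 5: time 25, page count 28, value 101
Best: 124 marks.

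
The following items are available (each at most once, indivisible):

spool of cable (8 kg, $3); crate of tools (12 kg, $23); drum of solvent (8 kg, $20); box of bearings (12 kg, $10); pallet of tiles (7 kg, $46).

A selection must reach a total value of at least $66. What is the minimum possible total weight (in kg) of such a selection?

Subsets with value ≥ 66, sorted by total weight:
- drum of solvent+pallet of tiles: weight 15, value 66
- crate of tools+pallet of tiles: weight 19, value 69
Minimum weight: 15 kg.

15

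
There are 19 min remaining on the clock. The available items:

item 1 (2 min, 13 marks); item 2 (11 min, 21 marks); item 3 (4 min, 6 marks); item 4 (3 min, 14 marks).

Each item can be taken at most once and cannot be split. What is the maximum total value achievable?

Check high-value combinations within 19 min:
- item 1+item 2+item 4: time 2+11+3=16, value 13+21+14=48
- item 2+item 3+item 4: time 11+4+3=18, value 21+6+14=41
- item 1+item 2+item 3: time 2+11+4=17, value 13+21+6=40
- item 2+item 4: time 11+3=14, value 21+14=35
- item 1+item 2: time 2+11=13, value 13+21=34
Best: 48 marks.

48 marks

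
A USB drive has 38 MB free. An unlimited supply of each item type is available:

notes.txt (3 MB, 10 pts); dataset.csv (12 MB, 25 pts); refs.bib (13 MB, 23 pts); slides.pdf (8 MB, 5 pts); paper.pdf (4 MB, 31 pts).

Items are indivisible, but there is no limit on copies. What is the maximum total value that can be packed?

Best value-per-unit is paper.pdf at 31/4, and filling with it alone uses size 9×4=36. No mix of the others beats 9×31 = 279.

279 pts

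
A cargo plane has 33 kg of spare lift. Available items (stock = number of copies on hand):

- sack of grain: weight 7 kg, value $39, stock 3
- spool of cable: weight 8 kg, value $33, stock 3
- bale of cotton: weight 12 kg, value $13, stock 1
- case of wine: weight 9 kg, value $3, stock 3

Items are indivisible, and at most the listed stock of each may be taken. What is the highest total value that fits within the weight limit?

Top feasible selections:
- 3×sack of grain + 1×spool of cable: weight 29, value 150
- 2×sack of grain + 2×spool of cable: weight 30, value 144
- 1×sack of grain + 3×spool of cable: weight 31, value 138
Best: $150.

$150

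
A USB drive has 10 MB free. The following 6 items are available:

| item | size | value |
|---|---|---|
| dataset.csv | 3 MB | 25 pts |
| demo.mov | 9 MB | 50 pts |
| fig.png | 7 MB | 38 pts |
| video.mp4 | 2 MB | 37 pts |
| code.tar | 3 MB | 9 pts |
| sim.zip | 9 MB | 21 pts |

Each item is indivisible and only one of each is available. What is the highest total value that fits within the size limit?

75 pts

Check high-value combinations within 10 MB:
- fig.png+video.mp4: size 7+2=9, value 38+37=75
- dataset.csv+video.mp4+code.tar: size 3+2+3=8, value 25+37+9=71
- dataset.csv+fig.png: size 3+7=10, value 25+38=63
- dataset.csv+video.mp4: size 3+2=5, value 25+37=62
Best: 75 pts.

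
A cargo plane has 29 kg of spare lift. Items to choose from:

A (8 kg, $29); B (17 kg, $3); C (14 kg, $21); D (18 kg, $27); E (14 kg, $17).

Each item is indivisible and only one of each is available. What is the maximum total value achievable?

$56

This is a 0/1 knapsack; check combinations near the capacity.
- A+D: weight 8+18=26, value 29+27=56
- A+C: weight 8+14=22, value 29+21=50
- A+E: weight 8+14=22, value 29+17=46
- C+E: weight 14+14=28, value 21+17=38
Best: $56.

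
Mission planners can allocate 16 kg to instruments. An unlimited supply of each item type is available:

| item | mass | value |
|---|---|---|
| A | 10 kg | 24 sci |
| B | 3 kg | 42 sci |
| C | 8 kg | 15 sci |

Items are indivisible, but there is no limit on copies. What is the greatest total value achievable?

Best value-per-unit is B at 42/3, and filling with it alone uses mass 5×3=15. No mix of the others beats 5×42 = 210.

210 sci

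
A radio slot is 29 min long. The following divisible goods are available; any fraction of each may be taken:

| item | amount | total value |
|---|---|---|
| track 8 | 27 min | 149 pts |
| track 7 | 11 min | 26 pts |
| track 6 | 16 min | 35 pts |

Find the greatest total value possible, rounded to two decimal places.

153.73

Take in order of value per unit:
- track 8 (149/27 per unit): all 27 → value 149, running total 149.00
- track 7 (26/11 per unit): 2 of 11 → value 2×26/11 = 4.7273, running total 153.73
Total 153.73.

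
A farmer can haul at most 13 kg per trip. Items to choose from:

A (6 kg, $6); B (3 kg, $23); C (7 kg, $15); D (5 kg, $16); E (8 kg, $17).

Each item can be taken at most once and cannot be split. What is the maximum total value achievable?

This is a 0/1 knapsack; check combinations near the capacity.
- B+E: weight 3+8=11, value 23+17=40
- B+D: weight 3+5=8, value 23+16=39
- B+C: weight 3+7=10, value 23+15=38
- D+E: weight 5+8=13, value 16+17=33
- C+D: weight 7+5=12, value 15+16=31
Best: $40.

$40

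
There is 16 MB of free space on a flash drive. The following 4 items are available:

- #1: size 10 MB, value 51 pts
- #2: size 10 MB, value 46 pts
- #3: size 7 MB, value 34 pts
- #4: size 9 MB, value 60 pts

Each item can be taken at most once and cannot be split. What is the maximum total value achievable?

94 pts

This is a 0/1 knapsack; check combinations near the capacity.
- #3+#4: size 7+9=16, value 34+60=94
- #4: size 9, value 60
- #1: size 10, value 51
Best: 94 pts.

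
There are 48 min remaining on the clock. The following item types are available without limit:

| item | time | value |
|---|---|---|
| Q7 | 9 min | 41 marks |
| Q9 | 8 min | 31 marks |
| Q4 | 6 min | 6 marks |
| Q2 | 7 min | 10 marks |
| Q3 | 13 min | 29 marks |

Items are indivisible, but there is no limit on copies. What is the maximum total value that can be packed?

205 marks

Best value-per-unit is Q7 at 41/9, and filling with it alone uses time 5×9=45. No mix of the others beats 5×41 = 205.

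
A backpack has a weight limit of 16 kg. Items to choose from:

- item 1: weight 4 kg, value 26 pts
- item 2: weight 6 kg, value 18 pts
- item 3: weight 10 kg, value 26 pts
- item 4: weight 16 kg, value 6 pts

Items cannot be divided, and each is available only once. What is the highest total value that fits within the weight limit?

This is a 0/1 knapsack; check combinations near the capacity.
- item 1+item 3: weight 4+10=14, value 26+26=52
- item 1+item 2: weight 4+6=10, value 26+18=44
- item 2+item 3: weight 6+10=16, value 18+26=44
Best: 52 pts.

52 pts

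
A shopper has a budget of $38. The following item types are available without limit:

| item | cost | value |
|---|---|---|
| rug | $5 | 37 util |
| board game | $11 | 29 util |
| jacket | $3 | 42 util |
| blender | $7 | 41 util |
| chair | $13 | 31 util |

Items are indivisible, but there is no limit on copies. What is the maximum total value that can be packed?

504 util

Best value-per-unit is jacket at 42/3, and filling with it alone uses cost 12×3=36. No mix of the others beats 12×42 = 504.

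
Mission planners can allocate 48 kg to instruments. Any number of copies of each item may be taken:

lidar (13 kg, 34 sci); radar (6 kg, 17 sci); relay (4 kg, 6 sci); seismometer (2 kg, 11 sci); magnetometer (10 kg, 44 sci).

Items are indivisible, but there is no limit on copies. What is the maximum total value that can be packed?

Best value-per-unit is seismometer at 11/2, and filling with it alone uses mass 24×2=48. No mix of the others beats 24×11 = 264.

264 sci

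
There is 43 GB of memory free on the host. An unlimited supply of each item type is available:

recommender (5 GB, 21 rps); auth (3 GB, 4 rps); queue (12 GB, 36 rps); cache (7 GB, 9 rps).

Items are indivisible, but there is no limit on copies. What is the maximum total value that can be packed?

172 rps

Best value-per-unit is recommender at 21/5; filling with it alone gives 8×21 = 168.
Optimal mix: 8×recommender + 1×auth → memory 43, value 172.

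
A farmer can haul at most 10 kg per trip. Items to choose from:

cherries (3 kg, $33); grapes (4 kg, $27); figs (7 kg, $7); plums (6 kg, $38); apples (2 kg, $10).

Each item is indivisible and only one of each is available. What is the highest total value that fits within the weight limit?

Check high-value combinations within 10 kg:
- cherries+plums: weight 3+6=9, value 33+38=71
- cherries+grapes+apples: weight 3+4+2=9, value 33+27+10=70
- grapes+plums: weight 4+6=10, value 27+38=65
Best: $71.

$71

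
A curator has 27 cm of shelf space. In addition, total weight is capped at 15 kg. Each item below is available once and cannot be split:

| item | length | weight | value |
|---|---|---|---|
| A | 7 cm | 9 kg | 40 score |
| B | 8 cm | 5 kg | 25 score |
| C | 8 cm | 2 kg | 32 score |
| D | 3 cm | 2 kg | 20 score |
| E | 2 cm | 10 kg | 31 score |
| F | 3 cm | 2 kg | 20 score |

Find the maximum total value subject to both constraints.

112 score

Feasible sets respecting both limits:
- A+C+D+F: length 21, weight 15, value 112
- B+C+D+F: length 22, weight 11, value 97
- A+C+D: length 18, weight 13, value 92
Best: 112 score.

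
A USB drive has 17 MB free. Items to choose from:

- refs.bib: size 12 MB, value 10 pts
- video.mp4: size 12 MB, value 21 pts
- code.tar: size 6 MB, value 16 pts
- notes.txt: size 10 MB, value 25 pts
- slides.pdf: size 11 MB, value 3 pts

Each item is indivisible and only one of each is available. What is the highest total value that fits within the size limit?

41 pts

This is a 0/1 knapsack; check combinations near the capacity.
- code.tar+notes.txt: size 6+10=16, value 16+25=41
- notes.txt: size 10, value 25
- video.mp4: size 12, value 21
- code.tar+slides.pdf: size 6+11=17, value 16+3=19
Best: 41 pts.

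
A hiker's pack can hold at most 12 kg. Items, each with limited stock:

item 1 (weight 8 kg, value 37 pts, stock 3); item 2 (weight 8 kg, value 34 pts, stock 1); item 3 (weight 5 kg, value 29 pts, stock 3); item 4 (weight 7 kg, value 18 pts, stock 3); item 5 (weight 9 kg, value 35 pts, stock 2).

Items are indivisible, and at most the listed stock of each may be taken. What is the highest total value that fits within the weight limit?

58 pts

Best selections within weight 12 and stock limits:
- 2×item 3: weight 10, value 58
- 1×item 3 + 1×item 4: weight 12, value 47
Best: 58 pts.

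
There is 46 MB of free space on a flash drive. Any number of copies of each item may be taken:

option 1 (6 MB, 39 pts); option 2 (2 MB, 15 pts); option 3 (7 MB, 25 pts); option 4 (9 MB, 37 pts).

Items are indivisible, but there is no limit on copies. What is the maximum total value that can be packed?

345 pts

Best value-per-unit is option 2 at 15/2, and filling with it alone uses size 23×2=46. No mix of the others beats 23×15 = 345.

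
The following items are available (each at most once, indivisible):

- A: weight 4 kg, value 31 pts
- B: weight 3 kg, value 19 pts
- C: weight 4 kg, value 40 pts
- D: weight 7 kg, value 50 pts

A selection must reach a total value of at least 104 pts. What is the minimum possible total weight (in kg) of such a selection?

Subsets with value ≥ 104, sorted by total weight:
- B+C+D: weight 14, value 109
- A+C+D: weight 15, value 121
Minimum weight: 14 kg.

14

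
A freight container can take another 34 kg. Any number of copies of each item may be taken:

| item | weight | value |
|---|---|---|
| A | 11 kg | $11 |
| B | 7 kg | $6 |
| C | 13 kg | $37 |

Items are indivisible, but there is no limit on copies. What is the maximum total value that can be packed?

Best value-per-unit is C at 37/13; filling with it alone gives 2×37 = 74.
Optimal mix: 1×B + 2×C → weight 33, value 80.

$80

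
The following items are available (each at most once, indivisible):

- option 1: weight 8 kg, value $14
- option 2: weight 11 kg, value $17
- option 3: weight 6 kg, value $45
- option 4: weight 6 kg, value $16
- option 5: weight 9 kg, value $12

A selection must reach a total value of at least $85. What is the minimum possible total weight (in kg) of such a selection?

29

Subsets with value ≥ 85, sorted by total weight:
- option 1+option 3+option 4+option 5: weight 29, value 87
- option 1+option 2+option 3+option 4: weight 31, value 92
Minimum weight: 29 kg.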